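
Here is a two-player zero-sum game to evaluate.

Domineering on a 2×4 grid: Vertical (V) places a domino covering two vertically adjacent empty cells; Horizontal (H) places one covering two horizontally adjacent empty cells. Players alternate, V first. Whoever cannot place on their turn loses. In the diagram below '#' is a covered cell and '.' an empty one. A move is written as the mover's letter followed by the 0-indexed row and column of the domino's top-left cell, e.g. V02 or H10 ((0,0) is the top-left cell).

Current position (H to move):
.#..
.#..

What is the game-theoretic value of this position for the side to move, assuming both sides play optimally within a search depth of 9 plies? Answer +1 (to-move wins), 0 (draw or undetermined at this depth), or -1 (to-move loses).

value(.#../.#.., H) = +1

[.#../.#..] H move#1: H02:+1/.###/.#..*, H12:+1/.#../.###
[.###/.#..] V move#2: V00:-1/####/##..*
[####/##..] H move#3: H12:+1/####/####*
[####/####] end (terminal -1, V#4); searched .#../.#.. to 9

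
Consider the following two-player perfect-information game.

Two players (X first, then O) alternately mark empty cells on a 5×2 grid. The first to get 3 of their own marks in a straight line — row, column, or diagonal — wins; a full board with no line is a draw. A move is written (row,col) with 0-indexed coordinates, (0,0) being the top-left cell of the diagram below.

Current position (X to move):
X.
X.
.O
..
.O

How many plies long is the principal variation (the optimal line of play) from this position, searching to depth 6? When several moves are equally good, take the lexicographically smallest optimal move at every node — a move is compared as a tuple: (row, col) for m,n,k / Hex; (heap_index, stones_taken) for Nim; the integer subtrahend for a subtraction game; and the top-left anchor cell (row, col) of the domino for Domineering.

PV length from [X./X./.O/../.O]: 1 ply

[X./X./.O/../.O] X move#1: (0,1):-1/XX/X./.O/../.O, (1,1):-1/X./XX/.O/../.O, (2,0):+1/X./X./XO/../.O*, (3,0):-1/X./X./.O/X./.O, (3,1):+0/X./X./.O/.X/.O, (4,0):-1/X./X./.O/../XO
[X./X./XO/../.O] end (terminal -1, O#2); searched X./X./.O/../.O to 6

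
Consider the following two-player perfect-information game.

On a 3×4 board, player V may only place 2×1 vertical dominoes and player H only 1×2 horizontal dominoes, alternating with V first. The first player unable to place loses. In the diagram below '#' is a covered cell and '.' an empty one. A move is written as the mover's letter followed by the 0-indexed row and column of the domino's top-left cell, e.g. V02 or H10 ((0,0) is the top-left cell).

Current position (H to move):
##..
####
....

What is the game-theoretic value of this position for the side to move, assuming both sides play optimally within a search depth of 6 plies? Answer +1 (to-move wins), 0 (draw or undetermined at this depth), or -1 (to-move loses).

[##../####/....] H move#1: H02:+1/####/####/....*, H20:+1/##../####/##.., H21:+1/##../####/.##., H22:+1/##../####/..##
[####/####/....] end (terminal -1, V#2); searched ##../####/.... to 6

value(##../####/...., H) = +1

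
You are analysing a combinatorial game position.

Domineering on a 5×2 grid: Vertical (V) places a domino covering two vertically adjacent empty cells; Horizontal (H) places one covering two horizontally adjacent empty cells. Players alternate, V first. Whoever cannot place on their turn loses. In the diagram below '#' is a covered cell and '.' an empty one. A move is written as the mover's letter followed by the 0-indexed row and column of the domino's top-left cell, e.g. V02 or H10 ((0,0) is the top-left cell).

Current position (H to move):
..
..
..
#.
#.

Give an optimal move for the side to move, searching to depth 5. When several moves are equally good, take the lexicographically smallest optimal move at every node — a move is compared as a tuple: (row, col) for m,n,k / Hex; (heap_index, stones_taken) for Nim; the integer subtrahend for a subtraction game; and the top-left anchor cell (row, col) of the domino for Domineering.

p1 H@[../../../#./#.]: H00[##/../../#./#.]-1 H10[../##/../#./#.]+1* H20[../../##/#./#.]-1
p2 V@[../##/../#./#.]: V21[../##/.#/##/#.]-1* V31[../##/../##/##]-1
p3 H@[../##/.#/##/#.]: H00[##/##/.#/##/#.]+1*
p4 V@[##/##/.#/##/#.] terminal -1; root [../../../#./#.] d5

H's best at [../../../#./#.]: H10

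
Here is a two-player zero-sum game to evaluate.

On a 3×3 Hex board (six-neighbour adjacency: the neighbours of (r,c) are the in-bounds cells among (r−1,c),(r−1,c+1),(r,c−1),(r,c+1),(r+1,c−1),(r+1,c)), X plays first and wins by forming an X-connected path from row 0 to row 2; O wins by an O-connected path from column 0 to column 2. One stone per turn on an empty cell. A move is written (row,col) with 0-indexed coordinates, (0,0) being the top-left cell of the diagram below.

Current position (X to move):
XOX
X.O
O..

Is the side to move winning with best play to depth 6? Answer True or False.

ply 1, X at XOX/X.O/O.. | (1,1)=-1→XOX/XXO/O..*; (2,1)=-1→XOX/X.O/OX.; (2,2)=-1→XOX/X.O/O.X
ply 2, O at XOX/XXO/O.. | (2,1)=+1→XOX/XXO/OO.*; (2,2)=-1→XOX/XXO/O.O
ply 3: XOX/XXO/OO. is terminal -1 (X); from XOX/X.O/O.. depth 6

X winning at [XOX/X.O/O..]: False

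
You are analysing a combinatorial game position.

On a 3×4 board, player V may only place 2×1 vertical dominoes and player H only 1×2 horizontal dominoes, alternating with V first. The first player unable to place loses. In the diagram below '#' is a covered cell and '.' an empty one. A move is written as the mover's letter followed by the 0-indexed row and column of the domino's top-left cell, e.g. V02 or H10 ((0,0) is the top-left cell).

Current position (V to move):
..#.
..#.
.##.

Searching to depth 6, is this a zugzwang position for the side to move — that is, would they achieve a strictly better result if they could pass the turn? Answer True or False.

zugzwang(..#./..#./.##., V) = False

ply 1, V at ..#./..#./.##. | V00=+1→#.#./#.#./.##.*; V01=+1→.##./.##./.##.; V03=-1→..##/..##/.##.; V10=+1→..#./#.#./###.; V13=-1→..#./..##/.###
ply 2: #.#./#.#./.##. is terminal -1 (H); from ..#./..#./.##. depth 6
if V skipped the turn, H would face:
~ ply 1, H at ..#./..#./.##. | H00=-1→###./..#./.##.; H10=+1→..#./###./.##.*
~ ply 2, V at ..#./###./.##. | V03=-1→..##/####/.##.*; V13=-1→..#./####/.###
~ ply 3, H at ..##/####/.##. | H00=+1→####/####/.##.*
~ ply 4: ####/####/.##. is terminal -1 (V); from ..#./..#./.##. depth 6
compare (V): move=+1 vs pass=-1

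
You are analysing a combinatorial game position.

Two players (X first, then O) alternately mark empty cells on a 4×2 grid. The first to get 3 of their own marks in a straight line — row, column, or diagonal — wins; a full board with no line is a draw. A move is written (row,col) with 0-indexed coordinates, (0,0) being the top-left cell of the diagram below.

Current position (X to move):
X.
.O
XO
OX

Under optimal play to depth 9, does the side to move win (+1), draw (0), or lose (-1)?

ply 1, X at X./.O/XO/OX | (0,1)=+0→XX/.O/XO/OX; (1,0)=+1→X./XO/XO/OX*
ply 2: X./XO/XO/OX is terminal -1 (O); from X./.O/XO/OX depth 9

value(X./.O/XO/OX, X) = +1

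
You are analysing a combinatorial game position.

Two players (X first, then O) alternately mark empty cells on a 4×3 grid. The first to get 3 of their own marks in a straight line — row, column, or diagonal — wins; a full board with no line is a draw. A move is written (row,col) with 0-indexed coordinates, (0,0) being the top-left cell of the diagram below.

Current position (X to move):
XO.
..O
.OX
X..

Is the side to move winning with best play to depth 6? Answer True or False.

X winning at [XO./..O/.OX/X..]: True

[XO./..O/.OX/X..] X move#1: (0,2):-1/XOX/..O/.OX/X.., (1,0):-1/XO./X.O/.OX/X.., (1,1):+1/XO./.XO/.OX/X..*, (2,0):-1/XO./..O/XOX/X.., (3,1):-1/XO./..O/.OX/XX., (3,2):-1/XO./..O/.OX/X.X
[XO./.XO/.OX/X..] end (terminal -1, O#2); searched XO./..O/.OX/X.. to 6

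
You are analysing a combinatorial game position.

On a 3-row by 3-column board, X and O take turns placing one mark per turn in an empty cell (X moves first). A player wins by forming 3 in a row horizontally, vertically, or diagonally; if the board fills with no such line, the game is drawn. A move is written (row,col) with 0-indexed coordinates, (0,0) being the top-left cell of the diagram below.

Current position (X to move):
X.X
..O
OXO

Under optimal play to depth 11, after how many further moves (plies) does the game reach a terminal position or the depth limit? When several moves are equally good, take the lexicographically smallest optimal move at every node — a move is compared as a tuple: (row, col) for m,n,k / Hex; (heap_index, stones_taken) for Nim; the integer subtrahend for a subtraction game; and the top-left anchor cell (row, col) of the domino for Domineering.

PV length from [X.X/..O/OXO]: 1 ply

[X.X/..O/OXO] X move#1: (0,1):+1/XXX/..O/OXO*, (1,0):+0/X.X/X.O/OXO, (1,1):+0/X.X/.XO/OXO
[XXX/..O/OXO] end (terminal -1, O#2); searched X.X/..O/OXO to 11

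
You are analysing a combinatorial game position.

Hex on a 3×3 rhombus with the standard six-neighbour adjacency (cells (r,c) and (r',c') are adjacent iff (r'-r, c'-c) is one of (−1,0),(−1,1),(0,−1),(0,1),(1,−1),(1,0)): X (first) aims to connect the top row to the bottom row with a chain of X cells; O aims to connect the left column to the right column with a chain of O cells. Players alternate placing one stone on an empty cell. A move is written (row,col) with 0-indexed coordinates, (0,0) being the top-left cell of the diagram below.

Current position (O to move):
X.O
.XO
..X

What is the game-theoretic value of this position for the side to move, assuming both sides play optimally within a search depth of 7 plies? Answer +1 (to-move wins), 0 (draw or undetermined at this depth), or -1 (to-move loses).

ply 1, O at X.O/.XO/..X | (0,1)=-1→XOO/.XO/..X*; (1,0)=-1→X.O/OXO/..X; (2,0)=-1→X.O/.XO/O.X; (2,1)=-1→X.O/.XO/.OX
ply 2, X at XOO/.XO/..X | (1,0)=+1→XOO/XXO/..X*; (2,0)=-1→XOO/.XO/X.X; (2,1)=-1→XOO/.XO/.XX
ply 3, O at XOO/XXO/..X | (2,0)=-1→XOO/XXO/O.X*; (2,1)=-1→XOO/XXO/.OX
ply 4, X at XOO/XXO/O.X | (2,1)=+1→XOO/XXO/OXX*
ply 5: XOO/XXO/OXX is terminal -1 (O); from X.O/.XO/..X depth 7

value(X.O/.XO/..X, O) = -1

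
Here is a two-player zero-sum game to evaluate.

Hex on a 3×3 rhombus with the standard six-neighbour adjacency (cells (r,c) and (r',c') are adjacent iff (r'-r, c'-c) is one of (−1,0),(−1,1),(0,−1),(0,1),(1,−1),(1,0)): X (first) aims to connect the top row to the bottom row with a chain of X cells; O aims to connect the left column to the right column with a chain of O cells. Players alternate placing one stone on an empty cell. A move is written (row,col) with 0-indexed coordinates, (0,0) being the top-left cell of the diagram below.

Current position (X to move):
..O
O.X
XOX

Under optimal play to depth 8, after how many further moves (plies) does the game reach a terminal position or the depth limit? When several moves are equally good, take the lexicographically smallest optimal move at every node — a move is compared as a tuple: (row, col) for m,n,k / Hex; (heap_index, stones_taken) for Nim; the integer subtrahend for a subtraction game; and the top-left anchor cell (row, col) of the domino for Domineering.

[..O/O.X/XOX] X move#1: (0,0):-1/X.O/O.X/XOX*, (0,1):-1/.XO/O.X/XOX, (1,1):-1/..O/OXX/XOX
[X.O/O.X/XOX] O move#2: (0,1):+1/XOO/O.X/XOX*, (1,1):+1/X.O/OOX/XOX
[XOO/O.X/XOX] end (terminal -1, X#3); searched ..O/O.X/XOX to 8

PV length from [..O/O.X/XOX]: 2 plies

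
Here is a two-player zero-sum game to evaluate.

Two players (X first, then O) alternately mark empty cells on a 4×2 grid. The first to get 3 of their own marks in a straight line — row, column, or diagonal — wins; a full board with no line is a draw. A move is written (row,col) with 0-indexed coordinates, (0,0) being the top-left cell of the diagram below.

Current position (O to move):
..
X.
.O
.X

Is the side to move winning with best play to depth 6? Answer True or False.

O winning at [../X./.O/.X]: False

ply 1, O at ../X./.O/.X | (0,0)=+0→O./X./.O/.X*; (0,1)=+0→.O/X./.O/.X; (1,1)=+0→../XO/.O/.X; (2,0)=+0→../X./OO/.X; (3,0)=+0→../X./.O/OX
ply 2, X at O./X./.O/.X | (0,1)=+0→OX/X./.O/.X*; (1,1)=+0→O./XX/.O/.X; (2,0)=+0→O./X./XO/.X; (3,0)=+0→O./X./.O/XX
ply 3, O at OX/X./.O/.X | (1,1)=+0→OX/XO/.O/.X*; (2,0)=+0→OX/X./OO/.X; (3,0)=+0→OX/X./.O/OX
ply 4, X at OX/XO/.O/.X | (2,0)=+0→OX/XO/XO/.X*; (3,0)=+0→OX/XO/.O/XX
ply 5, O at OX/XO/XO/.X | (3,0)=+0→OX/XO/XO/OX*
ply 6: OX/XO/XO/OX is terminal +0 (X); from ../X./.O/.X depth 6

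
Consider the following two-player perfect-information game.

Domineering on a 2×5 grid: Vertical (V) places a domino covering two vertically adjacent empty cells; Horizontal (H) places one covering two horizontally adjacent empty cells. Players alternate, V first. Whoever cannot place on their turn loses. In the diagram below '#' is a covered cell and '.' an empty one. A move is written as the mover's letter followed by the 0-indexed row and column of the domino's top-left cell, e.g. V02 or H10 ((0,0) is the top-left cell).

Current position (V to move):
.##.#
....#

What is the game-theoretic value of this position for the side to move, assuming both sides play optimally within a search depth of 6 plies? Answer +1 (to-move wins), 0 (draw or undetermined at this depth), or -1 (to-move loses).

value(.##.#/....#, V) = -1

p1 V@[.##.#/....#]: V00[###.#/#...#]-1* V03[.####/...##]-1
p2 H@[###.#/#...#]: H11[###.#/###.#]-1 H12[###.#/#.###]+1*
p3 V@[###.#/#.###] terminal -1; root [.##.#/....#] d6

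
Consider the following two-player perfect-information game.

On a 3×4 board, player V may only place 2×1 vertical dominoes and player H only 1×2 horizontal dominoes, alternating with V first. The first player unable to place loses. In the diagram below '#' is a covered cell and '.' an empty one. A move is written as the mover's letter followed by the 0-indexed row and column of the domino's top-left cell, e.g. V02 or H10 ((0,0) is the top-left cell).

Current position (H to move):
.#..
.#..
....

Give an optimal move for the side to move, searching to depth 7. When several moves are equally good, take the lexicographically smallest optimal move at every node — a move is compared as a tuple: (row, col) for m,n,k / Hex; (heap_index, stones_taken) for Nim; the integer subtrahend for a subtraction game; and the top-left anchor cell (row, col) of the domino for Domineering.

[.#../.#../....] H move#1: H02:-1/.###/.#../...., H12:+1/.#../.###/....*, H20:-1/.#../.#../##.., H21:-1/.#../.#../.##., H22:-1/.#../.#../..##
[.#../.###/....] V move#2: V00:-1/##../####/....*, V10:-1/.#../####/#...
[##../####/....] H move#3: H02:+1/####/####/....*, H20:+1/##../####/##.., H21:+1/##../####/.##., H22:+1/##../####/..##
[####/####/....] end (terminal -1, V#4); searched .#../.#../.... to 7

H's best at [.#../.#../....]: H12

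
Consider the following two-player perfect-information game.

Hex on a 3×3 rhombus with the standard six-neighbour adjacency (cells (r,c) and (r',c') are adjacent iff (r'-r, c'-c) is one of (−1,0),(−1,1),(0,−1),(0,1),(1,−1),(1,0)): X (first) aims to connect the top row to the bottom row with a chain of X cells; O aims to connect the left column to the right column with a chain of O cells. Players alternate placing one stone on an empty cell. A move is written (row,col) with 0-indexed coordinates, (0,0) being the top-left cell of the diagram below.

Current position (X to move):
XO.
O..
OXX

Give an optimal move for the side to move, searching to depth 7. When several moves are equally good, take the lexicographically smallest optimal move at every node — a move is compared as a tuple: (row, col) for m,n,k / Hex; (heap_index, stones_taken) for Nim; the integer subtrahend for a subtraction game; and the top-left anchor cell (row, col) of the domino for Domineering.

X's best at [XO./O../OXX]: (0,2)

ply 1, X at XO./O../OXX | (0,2)=+1→XOX/O../OXX*; (1,1)=-1→XO./OX./OXX; (1,2)=-1→XO./O.X/OXX
ply 2, O at XOX/O../OXX | (1,1)=-1→XOX/OO./OXX*; (1,2)=-1→XOX/O.O/OXX
ply 3, X at XOX/OO./OXX | (1,2)=+1→XOX/OOX/OXX*
ply 4: XOX/OOX/OXX is terminal -1 (O); from XO./O../OXX depth 7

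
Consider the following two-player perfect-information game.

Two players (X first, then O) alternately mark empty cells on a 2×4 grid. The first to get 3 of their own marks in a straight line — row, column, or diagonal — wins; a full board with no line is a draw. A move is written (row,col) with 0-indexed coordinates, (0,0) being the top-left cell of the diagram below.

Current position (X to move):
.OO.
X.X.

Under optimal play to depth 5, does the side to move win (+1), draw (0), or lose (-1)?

value(.OO./X.X., X) = +1

p1 X@[.OO./X.X.]: (0,0)[XOO./X.X.]-1 (0,3)[.OOX/X.X.]-1 (1,1)[.OO./XXX.]+1* (1,3)[.OO./X.XX]-1
p2 O@[.OO./XXX.] terminal -1; root [.OO./X.X.] d5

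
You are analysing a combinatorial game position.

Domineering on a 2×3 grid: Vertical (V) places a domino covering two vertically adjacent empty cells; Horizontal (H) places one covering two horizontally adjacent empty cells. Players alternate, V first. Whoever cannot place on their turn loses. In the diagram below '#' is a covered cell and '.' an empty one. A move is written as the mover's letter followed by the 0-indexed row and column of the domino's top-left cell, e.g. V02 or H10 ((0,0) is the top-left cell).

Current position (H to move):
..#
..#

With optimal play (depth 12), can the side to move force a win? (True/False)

H winning at [..#/..#]: True

[..#/..#] H move#1: H00:+1/###/..#*, H10:+1/..#/###
[###/..#] end (terminal -1, V#2); searched ..#/..# to 12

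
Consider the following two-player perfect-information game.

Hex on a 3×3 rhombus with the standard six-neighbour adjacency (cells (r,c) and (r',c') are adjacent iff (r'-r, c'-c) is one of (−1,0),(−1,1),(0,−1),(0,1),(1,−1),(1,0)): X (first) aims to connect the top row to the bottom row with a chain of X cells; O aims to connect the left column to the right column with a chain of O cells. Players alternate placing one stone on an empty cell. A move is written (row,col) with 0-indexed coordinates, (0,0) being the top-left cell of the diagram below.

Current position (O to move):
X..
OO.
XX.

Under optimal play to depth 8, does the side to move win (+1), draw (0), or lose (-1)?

value(X../OO./XX., O) = +1

ply 1, O at X../OO./XX. | (0,1)=+1→XO./OO./XX.*; (0,2)=+1→X.O/OO./XX.; (1,2)=+1→X../OOO/XX.; (2,2)=+1→X../OO./XXO
ply 2, X at XO./OO./XX. | (0,2)=-1→XOX/OO./XX.*; (1,2)=-1→XO./OOX/XX.; (2,2)=-1→XO./OO./XXX
ply 3, O at XOX/OO./XX. | (1,2)=+1→XOX/OOO/XX.*; (2,2)=-1→XOX/OO./XXO
ply 4: XOX/OOO/XX. is terminal -1 (X); from X../OO./XX. depth 8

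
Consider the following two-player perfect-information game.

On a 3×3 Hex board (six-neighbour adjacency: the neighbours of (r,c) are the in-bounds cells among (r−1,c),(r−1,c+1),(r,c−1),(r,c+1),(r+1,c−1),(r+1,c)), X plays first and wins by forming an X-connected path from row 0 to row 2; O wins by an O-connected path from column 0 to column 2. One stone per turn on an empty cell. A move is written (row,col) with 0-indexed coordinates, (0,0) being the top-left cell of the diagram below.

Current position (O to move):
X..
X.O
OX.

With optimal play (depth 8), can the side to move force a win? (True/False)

O winning at [X../X.O/OX.]: True

p1 O@[X../X.O/OX.]: (0,1)[XO./X.O/OX.]-1 (0,2)[X.O/X.O/OX.]-1 (1,1)[X../XOO/OX.]+1* (2,2)[X../X.O/OXO]-1
p2 X@[X../XOO/OX.] terminal -1; root [X../X.O/OX.] d8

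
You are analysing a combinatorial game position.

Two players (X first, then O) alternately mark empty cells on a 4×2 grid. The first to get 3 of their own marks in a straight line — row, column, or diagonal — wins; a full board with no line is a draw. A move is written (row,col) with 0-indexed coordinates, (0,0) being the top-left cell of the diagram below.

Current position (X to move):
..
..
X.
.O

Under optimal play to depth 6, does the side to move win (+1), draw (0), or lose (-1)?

ply 1, X at ../../X./.O | (0,0)=+0→X./../X./.O; (0,1)=+0→.X/../X./.O; (1,0)=+1→../X./X./.O*; (1,1)=+0→../.X/X./.O; (2,1)=+0→../../XX/.O; (3,0)=+0→../../X./XO
ply 2, O at ../X./X./.O | (0,0)=-1→O./X./X./.O*; (0,1)=-1→.O/X./X./.O; (1,1)=-1→../XO/X./.O; (2,1)=-1→../X./XO/.O; (3,0)=-1→../X./X./OO
ply 3, X at O./X./X./.O | (0,1)=+0→OX/X./X./.O; (1,1)=+0→O./XX/X./.O; (2,1)=+0→O./X./XX/.O; (3,0)=+1→O./X./X./XO*
ply 4: O./X./X./XO is terminal -1 (O); from ../../X./.O depth 6

value(../../X./.O, X) = +1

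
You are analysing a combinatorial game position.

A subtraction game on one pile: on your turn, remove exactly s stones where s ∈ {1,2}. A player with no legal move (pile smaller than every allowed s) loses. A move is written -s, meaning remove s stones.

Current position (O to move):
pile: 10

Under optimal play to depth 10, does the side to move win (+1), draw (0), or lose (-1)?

value(10, O) = +1

[10] O move#1: -1:+1/9*, -2:-1/8
[9] X move#2: -1:-1/8*, -2:-1/7
[8] O move#3: -1:-1/7, -2:+1/6*
[6] X move#4: -1:-1/5*, -2:-1/4
[5] O move#5: -1:-1/4, -2:+1/3*
[3] X move#6: -1:-1/2*, -2:-1/1
[2] O move#7: -1:-1/1, -2:+1/0*
[0] end (terminal -1, X#8); searched 10 to 10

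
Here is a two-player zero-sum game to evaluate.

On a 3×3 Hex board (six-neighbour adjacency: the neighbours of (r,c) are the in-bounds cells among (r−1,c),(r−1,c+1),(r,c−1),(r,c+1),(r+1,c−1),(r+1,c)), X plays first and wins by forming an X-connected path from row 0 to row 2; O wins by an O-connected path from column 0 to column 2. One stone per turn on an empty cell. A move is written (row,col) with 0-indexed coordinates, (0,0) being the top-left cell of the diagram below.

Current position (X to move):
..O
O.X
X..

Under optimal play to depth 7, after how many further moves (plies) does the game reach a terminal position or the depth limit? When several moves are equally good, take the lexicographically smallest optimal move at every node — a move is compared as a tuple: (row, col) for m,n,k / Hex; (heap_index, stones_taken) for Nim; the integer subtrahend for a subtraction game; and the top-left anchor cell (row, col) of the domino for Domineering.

PV length from [..O/O.X/X..]: 2 plies

ply 1, X at ..O/O.X/X.. | (0,0)=-1→X.O/O.X/X..*; (0,1)=-1→.XO/O.X/X..; (1,1)=-1→..O/OXX/X..; (2,1)=-1→..O/O.X/XX.; (2,2)=-1→..O/O.X/X.X
ply 2, O at X.O/O.X/X.. | (0,1)=+1→XOO/O.X/X..*; (1,1)=+1→X.O/OOX/X..; (2,1)=+1→X.O/O.X/XO.; (2,2)=+1→X.O/O.X/X.O
ply 3: XOO/O.X/X.. is terminal -1 (X); from ..O/O.X/X.. depth 7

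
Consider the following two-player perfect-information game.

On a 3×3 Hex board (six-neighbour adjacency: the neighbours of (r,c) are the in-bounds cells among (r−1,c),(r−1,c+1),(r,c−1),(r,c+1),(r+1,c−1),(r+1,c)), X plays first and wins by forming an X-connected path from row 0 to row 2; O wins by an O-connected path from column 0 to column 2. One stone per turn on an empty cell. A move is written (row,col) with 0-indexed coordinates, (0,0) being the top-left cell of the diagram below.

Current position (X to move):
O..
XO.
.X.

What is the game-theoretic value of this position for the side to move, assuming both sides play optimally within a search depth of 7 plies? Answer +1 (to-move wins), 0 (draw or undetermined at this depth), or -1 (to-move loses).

value(O../XO./.X., X) = -1

ply 1, X at O../XO./.X. | (0,1)=-1→OX./XO./.X.*; (0,2)=-1→O.X/XO./.X.; (1,2)=-1→O../XOX/.X.; (2,0)=-1→O../XO./XX.; (2,2)=-1→O../XO./.XX
ply 2, O at OX./XO./.X. | (0,2)=-1→OXO/XO./.X.; (1,2)=-1→OX./XOO/.X.; (2,0)=+1→OX./XO./OX.*; (2,2)=-1→OX./XO./.XO
ply 3, X at OX./XO./OX. | (0,2)=-1→OXX/XO./OX.*; (1,2)=-1→OX./XOX/OX.; (2,2)=-1→OX./XO./OXX
ply 4, O at OXX/XO./OX. | (1,2)=+1→OXX/XOO/OX.*; (2,2)=-1→OXX/XO./OXO
ply 5: OXX/XOO/OX. is terminal -1 (X); from O../XO./.X. depth 7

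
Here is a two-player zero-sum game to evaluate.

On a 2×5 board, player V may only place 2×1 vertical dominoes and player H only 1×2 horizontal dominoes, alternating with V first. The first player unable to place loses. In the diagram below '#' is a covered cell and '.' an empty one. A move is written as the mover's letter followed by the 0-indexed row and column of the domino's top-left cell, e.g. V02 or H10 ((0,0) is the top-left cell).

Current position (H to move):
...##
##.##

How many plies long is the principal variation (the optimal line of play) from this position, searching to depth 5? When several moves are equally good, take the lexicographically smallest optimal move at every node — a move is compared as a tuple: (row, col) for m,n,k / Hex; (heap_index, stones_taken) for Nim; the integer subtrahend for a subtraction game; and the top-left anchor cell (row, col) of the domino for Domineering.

ply 1, H at ...##/##.## | H00=-1→##.##/##.##; H01=+1→.####/##.##*
ply 2: .####/##.## is terminal -1 (V); from ...##/##.## depth 5

PV length from [...##/##.##]: 1 ply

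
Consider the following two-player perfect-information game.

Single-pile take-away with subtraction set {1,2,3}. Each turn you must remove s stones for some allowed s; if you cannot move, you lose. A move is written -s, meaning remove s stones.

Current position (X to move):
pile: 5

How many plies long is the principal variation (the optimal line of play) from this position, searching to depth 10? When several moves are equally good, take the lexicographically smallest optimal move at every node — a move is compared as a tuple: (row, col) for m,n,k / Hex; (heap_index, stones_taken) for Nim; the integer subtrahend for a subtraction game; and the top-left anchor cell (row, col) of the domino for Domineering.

ply 1, X at 5 | -1=+1→4*; -2=-1→3; -3=-1→2
ply 2, O at 4 | -1=-1→3*; -2=-1→2; -3=-1→1
ply 3, X at 3 | -1=-1→2; -2=-1→1; -3=+1→0*
ply 4: 0 is terminal -1 (O); from 5 depth 10

PV length from [5]: 3 plies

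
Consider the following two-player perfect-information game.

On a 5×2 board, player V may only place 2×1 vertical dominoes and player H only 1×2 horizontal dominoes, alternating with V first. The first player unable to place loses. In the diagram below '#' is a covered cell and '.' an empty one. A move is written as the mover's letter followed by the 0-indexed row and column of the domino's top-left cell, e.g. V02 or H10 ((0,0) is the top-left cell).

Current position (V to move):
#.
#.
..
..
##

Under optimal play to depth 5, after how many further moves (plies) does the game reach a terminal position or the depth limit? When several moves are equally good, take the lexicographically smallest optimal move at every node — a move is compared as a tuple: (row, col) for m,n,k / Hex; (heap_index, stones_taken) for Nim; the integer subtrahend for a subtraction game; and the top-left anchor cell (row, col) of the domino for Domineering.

[#./#./../../##] V move#1: V01:-1/##/##/../../##, V11:-1/#./##/.#/../##, V20:+1/#./#./#./#./##*, V21:+1/#./#./.#/.#/##
[#./#./#./#./##] end (terminal -1, H#2); searched #./#./../../## to 5

PV length from [#./#./../../##]: 1 ply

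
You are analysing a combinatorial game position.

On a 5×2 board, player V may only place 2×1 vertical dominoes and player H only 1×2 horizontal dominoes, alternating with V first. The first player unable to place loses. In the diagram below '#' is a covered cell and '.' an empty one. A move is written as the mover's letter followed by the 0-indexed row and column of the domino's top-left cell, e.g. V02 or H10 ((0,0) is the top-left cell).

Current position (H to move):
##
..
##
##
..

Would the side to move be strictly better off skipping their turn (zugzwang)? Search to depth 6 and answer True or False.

zugzwang(##/../##/##/.., H) = False

[##/../##/##/..] H move#1: H10:+1/##/##/##/##/..*, H40:+1/##/../##/##/##
[##/##/##/##/..] end (terminal -1, V#2); searched ##/../##/##/.. to 6
pass branch (V moves first from the same position):
  | [##/../##/##/..] end (terminal -1, V#1); searched ##/../##/##/.. to 6
H moving scores +1; H passing scores +1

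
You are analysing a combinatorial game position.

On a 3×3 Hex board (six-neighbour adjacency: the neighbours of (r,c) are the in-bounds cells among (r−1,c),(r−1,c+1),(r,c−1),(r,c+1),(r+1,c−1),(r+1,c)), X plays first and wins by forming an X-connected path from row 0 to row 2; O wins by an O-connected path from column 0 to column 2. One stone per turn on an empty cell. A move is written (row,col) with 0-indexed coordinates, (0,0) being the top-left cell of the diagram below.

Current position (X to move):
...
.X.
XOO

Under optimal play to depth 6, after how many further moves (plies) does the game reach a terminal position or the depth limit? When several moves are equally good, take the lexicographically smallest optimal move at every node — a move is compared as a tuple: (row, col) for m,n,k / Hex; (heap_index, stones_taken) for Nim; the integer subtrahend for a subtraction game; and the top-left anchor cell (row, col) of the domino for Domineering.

PV length from [.../.X./XOO]: 3 plies

[.../.X./XOO] X move#1: (0,0):+1/X../.X./XOO*, (0,1):+1/.X./.X./XOO, (0,2):+1/..X/.X./XOO, (1,0):+1/.../XX./XOO, (1,2):+1/.../.XX/XOO
[X../.X./XOO] O move#2: (0,1):-1/XO./.X./XOO*, (0,2):-1/X.O/.X./XOO, (1,0):-1/X../OX./XOO, (1,2):-1/X../.XO/XOO
[XO./.X./XOO] X move#3: (0,2):+1/XOX/.X./XOO*, (1,0):+1/XO./XX./XOO, (1,2):+1/XO./.XX/XOO
[XOX/.X./XOO] end (terminal -1, O#4); searched .../.X./XOO to 6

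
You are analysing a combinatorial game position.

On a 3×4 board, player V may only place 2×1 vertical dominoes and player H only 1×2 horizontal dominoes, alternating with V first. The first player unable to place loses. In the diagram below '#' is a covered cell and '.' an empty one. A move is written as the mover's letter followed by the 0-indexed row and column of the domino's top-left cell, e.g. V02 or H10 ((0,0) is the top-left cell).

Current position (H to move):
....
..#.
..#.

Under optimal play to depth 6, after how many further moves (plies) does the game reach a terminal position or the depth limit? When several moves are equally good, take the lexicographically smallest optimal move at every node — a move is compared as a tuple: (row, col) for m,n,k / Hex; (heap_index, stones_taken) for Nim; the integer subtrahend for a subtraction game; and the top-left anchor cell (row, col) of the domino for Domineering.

PV length from [..../..#./..#.]: 3 plies

ply 1, H at ..../..#./..#. | H00=-1→##../..#./..#.; H01=-1→.##./..#./..#.; H02=-1→..##/..#./..#.; H10=+1→..../###./..#.*; H20=-1→..../..#./###.
ply 2, V at ..../###./..#. | V03=-1→...#/####/..#.*; V13=-1→..../####/..##
ply 3, H at ...#/####/..#. | H00=+1→##.#/####/..#.*; H01=+1→.###/####/..#.; H20=+1→...#/####/###.
ply 4: ##.#/####/..#. is terminal -1 (V); from ..../..#./..#. depth 6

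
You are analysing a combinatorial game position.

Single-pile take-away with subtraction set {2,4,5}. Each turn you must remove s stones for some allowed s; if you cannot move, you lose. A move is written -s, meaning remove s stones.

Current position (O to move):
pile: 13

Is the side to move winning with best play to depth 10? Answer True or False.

ply 1, O at 13 | -2=-1→11; -4=-1→9; -5=+1→8*
ply 2, X at 8 | -2=-1→6*; -4=-1→4; -5=-1→3
ply 3, O at 6 | -2=-1→4; -4=-1→2; -5=+1→1*
ply 4: 1 is terminal -1 (X); from 13 depth 10

O winning at [13]: True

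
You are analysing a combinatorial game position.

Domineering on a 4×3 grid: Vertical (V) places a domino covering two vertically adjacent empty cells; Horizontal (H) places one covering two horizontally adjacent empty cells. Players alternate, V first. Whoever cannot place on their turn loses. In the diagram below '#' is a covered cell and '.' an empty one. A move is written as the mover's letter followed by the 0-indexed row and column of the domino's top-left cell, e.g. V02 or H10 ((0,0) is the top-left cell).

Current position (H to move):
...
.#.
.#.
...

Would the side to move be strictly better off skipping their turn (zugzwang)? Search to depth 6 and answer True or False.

ply 1, H at .../.#./.#./... | H00=-1→##./.#./.#./...*; H01=-1→.##/.#./.#./...; H30=-1→.../.#./.#./##.; H31=-1→.../.#./.#./.##
ply 2, V at ##./.#./.#./... | V02=+1→###/.##/.#./...*; V10=+1→##./##./##./...; V12=+1→##./.##/.##/...; V20=+1→##./.#./##./#..; V22=+1→##./.#./.##/..#
ply 3, H at ###/.##/.#./... | H30=-1→###/.##/.#./##.*; H31=-1→###/.##/.#./.##
ply 4, V at ###/.##/.#./##. | V10=+1→###/###/##./##.*; V22=+1→###/.##/.##/###
ply 5: ###/###/##./##. is terminal -1 (H); from .../.#./.#./... depth 6
suppose H passes — search the same position with V to move:
pass> ply 1, V at .../.#./.#./... | V00=+1→#../##./.#./...*; V02=+1→..#/.##/.#./...; V10=-1→.../##./##./...; V12=-1→.../.##/.##/...; V20=+1→.../.#./##./#..; V22=+1→.../.#./.##/..#
pass> ply 2, H at #../##./.#./... | H01=-1→###/##./.#./...*; H30=-1→#../##./.#./##.; H31=-1→#../##./.#./.##
pass> ply 3, V at ###/##./.#./... | V12=-1→###/###/.##/...; V20=+1→###/##./##./#..*; V22=-1→###/##./.##/..#
pass> ply 4, H at ###/##./##./#.. | H31=-1→###/##./##./###*
pass> ply 5, V at ###/##./##./### | V12=+1→###/###/###/###*
pass> ply 6: ###/###/###/### is terminal -1 (H); from .../.#./.#./... depth 6
for H: play -1, pass -1

zugzwang(.../.#./.#./..., H) = False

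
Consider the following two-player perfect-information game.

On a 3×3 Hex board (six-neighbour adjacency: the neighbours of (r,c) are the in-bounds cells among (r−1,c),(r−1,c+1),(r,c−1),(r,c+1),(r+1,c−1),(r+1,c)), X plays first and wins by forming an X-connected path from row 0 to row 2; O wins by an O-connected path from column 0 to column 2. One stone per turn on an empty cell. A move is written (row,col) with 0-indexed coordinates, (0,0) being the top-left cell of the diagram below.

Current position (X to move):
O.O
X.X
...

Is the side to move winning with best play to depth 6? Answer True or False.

X winning at [O.O/X.X/...]: True

ply 1, X at O.O/X.X/... | (0,1)=+1→OXO/X.X/...*; (1,1)=-1→O.O/XXX/...; (2,0)=-1→O.O/X.X/X..; (2,1)=-1→O.O/X.X/.X.; (2,2)=-1→O.O/X.X/..X
ply 2, O at OXO/X.X/... | (1,1)=-1→OXO/XOX/...*; (2,0)=-1→OXO/X.X/O..; (2,1)=-1→OXO/X.X/.O.; (2,2)=-1→OXO/X.X/..O
ply 3, X at OXO/XOX/... | (2,0)=+1→OXO/XOX/X..*; (2,1)=-1→OXO/XOX/.X.; (2,2)=-1→OXO/XOX/..X
ply 4: OXO/XOX/X.. is terminal -1 (O); from O.O/X.X/... depth 6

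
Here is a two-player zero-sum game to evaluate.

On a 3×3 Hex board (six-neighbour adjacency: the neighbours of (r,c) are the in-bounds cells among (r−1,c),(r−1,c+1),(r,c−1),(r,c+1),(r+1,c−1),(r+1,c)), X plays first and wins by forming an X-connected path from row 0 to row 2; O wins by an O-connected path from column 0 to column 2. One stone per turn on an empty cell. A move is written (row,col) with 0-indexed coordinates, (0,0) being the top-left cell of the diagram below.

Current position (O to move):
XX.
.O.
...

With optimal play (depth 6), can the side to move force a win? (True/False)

O winning at [XX./.O./...]: True

p1 O@[XX./.O./...]: (0,2)[XXO/.O./...]+1* (1,0)[XX./OO./...]+1 (1,2)[XX./.OO/...]+1 (2,0)[XX./.O./O..]+1 (2,1)[XX./.O./.O.]+1 (2,2)[XX./.O./..O]+1
p2 X@[XXO/.O./...]: (1,0)[XXO/XO./...]-1* (1,2)[XXO/.OX/...]-1 (2,0)[XXO/.O./X..]-1 (2,1)[XXO/.O./.X.]-1 (2,2)[XXO/.O./..X]-1
p3 O@[XXO/XO./...]: (1,2)[XXO/XOO/...]-1 (2,0)[XXO/XO./O..]+1* (2,1)[XXO/XO./.O.]-1 (2,2)[XXO/XO./..O]-1
p4 X@[XXO/XO./O..] terminal -1; root [XX./.O./...] d6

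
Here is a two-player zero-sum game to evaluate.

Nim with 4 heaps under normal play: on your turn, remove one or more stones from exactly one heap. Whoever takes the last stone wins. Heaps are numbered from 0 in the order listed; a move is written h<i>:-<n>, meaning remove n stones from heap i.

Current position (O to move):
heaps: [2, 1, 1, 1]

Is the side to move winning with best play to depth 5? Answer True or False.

O winning at [(2,1,1,1)]: True

ply 1, O at (2,1,1,1) | h0:-1=+1→(1,1,1,1)*; h0:-2=-1→(0,1,1,1); h1:-1=-1→(2,0,1,1); h2:-1=-1→(2,1,0,1); h3:-1=-1→(2,1,1,0)
ply 2, X at (1,1,1,1) | h0:-1=-1→(0,1,1,1)*; h1:-1=-1→(1,0,1,1); h2:-1=-1→(1,1,0,1); h3:-1=-1→(1,1,1,0)
ply 3, O at (0,1,1,1) | h1:-1=+1→(0,0,1,1)*; h2:-1=+1→(0,1,0,1); h3:-1=+1→(0,1,1,0)
ply 4, X at (0,0,1,1) | h2:-1=-1→(0,0,0,1)*; h3:-1=-1→(0,0,1,0)
ply 5, O at (0,0,0,1) | h3:-1=+1→(0,0,0,0)*
ply 6: (0,0,0,0) is terminal -1 (X); from (2,1,1,1) depth 5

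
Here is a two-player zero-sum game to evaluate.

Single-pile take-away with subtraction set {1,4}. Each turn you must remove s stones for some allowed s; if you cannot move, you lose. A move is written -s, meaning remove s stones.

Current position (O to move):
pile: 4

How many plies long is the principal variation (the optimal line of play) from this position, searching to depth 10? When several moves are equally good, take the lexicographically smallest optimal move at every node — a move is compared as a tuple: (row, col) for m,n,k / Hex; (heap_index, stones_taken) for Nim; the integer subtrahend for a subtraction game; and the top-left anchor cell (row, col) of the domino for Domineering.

[4] O move#1: -1:-1/3, -4:+1/0*
[0] end (terminal -1, X#2); searched 4 to 10

PV length from [4]: 1 ply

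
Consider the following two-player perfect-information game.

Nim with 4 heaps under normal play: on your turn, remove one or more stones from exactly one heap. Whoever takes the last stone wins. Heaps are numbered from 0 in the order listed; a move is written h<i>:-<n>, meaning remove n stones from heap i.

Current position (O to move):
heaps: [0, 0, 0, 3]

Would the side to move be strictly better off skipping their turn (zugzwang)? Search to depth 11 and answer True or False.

zugzwang((0,0,0,3), O) = False

p1 O@[(0,0,0,3)]: h3:-1[(0,0,0,2)]-1 h3:-2[(0,0,0,1)]-1 h3:-3[(0,0,0,0)]+1*
p2 X@[(0,0,0,0)] terminal -1; root [(0,0,0,3)] d11
suppose O passes — search the same position with X to move:
pass> p1 X@[(0,0,0,3)]: h3:-1[(0,0,0,2)]-1 h3:-2[(0,0,0,1)]-1 h3:-3[(0,0,0,0)]+1*
pass> p2 O@[(0,0,0,0)] terminal -1; root [(0,0,0,3)] d11
for O: play +1, pass -1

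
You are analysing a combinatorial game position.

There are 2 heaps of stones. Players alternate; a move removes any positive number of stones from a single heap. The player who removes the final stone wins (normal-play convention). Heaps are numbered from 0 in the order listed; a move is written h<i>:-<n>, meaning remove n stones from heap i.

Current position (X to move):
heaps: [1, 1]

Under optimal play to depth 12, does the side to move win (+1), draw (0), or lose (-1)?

value((1,1), X) = -1

[(1,1)] X move#1: h0:-1:-1/(0,1)*, h1:-1:-1/(1,0)
[(0,1)] O move#2: h1:-1:+1/(0,0)*
[(0,0)] end (terminal -1, X#3); searched (1,1) to 12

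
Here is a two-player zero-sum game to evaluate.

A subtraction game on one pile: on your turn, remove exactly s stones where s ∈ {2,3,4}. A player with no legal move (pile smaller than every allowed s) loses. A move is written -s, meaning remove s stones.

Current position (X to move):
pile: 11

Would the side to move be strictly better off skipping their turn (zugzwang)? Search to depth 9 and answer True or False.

zugzwang(11, X) = False

p1 X@[11]: -2[9]-1 -3[8]-1 -4[7]+1*
p2 O@[7]: -2[5]-1* -3[4]-1 -4[3]-1
p3 X@[5]: -2[3]-1 -3[2]-1 -4[1]+1*
p4 O@[1] terminal -1; root [11] d9
pass branch (O moves first from the same position):
  | p1 O@[11]: -2[9]-1 -3[8]-1 -4[7]+1*
  | p2 X@[7]: -2[5]-1* -3[4]-1 -4[3]-1
  | p3 O@[5]: -2[3]-1 -3[2]-1 -4[1]+1*
  | p4 X@[1] terminal -1; root [11] d9
X moving scores +1; X passing scores -1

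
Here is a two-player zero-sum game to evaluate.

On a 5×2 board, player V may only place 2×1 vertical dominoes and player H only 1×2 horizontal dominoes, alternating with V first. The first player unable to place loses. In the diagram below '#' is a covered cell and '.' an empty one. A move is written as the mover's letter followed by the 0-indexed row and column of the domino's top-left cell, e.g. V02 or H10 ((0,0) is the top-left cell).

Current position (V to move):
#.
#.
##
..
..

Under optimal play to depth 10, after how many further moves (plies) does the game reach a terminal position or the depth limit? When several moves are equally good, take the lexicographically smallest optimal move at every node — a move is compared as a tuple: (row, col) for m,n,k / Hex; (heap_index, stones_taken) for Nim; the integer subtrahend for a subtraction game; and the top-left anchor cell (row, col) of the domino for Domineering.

PV length from [#./#./##/../..]: 1 ply

p1 V@[#./#./##/../..]: V01[##/##/##/../..]-1 V30[#./#./##/#./#.]+1* V31[#./#./##/.#/.#]+1
p2 H@[#./#./##/#./#.] terminal -1; root [#./#./##/../..] d10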